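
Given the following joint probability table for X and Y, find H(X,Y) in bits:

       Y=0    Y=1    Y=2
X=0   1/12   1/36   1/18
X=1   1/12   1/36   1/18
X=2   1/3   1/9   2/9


H(X,Y) = -Σ p(x,y) log₂ p(x,y)
  p(0,0)=1/12: -0.0833 × log₂(0.0833) = 0.2987
  p(0,1)=1/36: -0.0278 × log₂(0.0278) = 0.1436
  p(0,2)=1/18: -0.0556 × log₂(0.0556) = 0.2317
  p(1,0)=1/12: -0.0833 × log₂(0.0833) = 0.2987
  p(1,1)=1/36: -0.0278 × log₂(0.0278) = 0.1436
  p(1,2)=1/18: -0.0556 × log₂(0.0556) = 0.2317
  p(2,0)=1/3: -0.3333 × log₂(0.3333) = 0.5283
  p(2,1)=1/9: -0.1111 × log₂(0.1111) = 0.3522
  p(2,2)=2/9: -0.2222 × log₂(0.2222) = 0.4822
H(X,Y) = 2.7108 bits


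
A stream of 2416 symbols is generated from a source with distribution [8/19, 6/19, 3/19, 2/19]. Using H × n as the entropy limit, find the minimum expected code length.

Entropy H = 1.8129 bits/symbol
Minimum bits = H × n = 1.8129 × 2416
= 4380.08 bits


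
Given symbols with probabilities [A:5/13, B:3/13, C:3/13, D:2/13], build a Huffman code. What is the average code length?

Huffman tree construction:
Combine smallest probabilities repeatedly
Resulting codes:
  A: 11 (length 2)
  B: 01 (length 2)
  C: 10 (length 2)
  D: 00 (length 2)
Average length = Σ p(s) × length(s) = 2.0000 bits


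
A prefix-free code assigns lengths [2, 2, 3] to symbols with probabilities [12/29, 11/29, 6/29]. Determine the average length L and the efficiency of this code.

Average length L = Σ p_i × l_i = 2.2069 bits
Entropy H = 1.5275 bits
Efficiency η = H/L × 100% = 69.22%


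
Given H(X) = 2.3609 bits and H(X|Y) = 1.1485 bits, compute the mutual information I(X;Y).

I(X;Y) = H(X) - H(X|Y)
I(X;Y) = 2.3609 - 1.1485 = 1.2124 bits


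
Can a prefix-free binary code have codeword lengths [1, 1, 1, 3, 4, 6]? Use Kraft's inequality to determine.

Kraft inequality: Σ 2^(-l_i) ≤ 1 for prefix-free code
Calculating: 2^(-1) + 2^(-1) + 2^(-1) + 2^(-3) + 2^(-4) + 2^(-6)
= 0.5 + 0.5 + 0.5 + 0.125 + 0.0625 + 0.015625
= 1.7031
Since 1.7031 > 1, prefix-free code does not exist


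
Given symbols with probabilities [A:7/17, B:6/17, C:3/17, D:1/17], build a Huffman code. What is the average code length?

Huffman tree construction:
Combine smallest probabilities repeatedly
Resulting codes:
  A: 0 (length 1)
  B: 11 (length 2)
  C: 101 (length 3)
  D: 100 (length 3)
Average length = Σ p(s) × length(s) = 1.8235 bits


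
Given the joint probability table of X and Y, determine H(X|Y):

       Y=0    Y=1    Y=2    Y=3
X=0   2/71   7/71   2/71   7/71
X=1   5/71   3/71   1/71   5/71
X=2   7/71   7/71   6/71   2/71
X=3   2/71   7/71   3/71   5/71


H(X|Y) = Σ_y p(y) H(X|Y=y)
  p(Y=0) = 16/71, H(X|Y=0) = 1.7962
  p(Y=1) = 24/71, H(X|Y=1) = 1.9304
  p(Y=2) = 12/71, H(X|Y=2) = 1.7296
  p(Y=3) = 19/71, H(X|Y=3) = 1.8863
H(X|Y) = 0.2254×1.7962 + 0.3380×1.9304 + 0.1690×1.7296 + 0.2676×1.8863 = 1.8544 bits


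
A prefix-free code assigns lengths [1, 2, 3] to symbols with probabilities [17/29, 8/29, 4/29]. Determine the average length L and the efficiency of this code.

Average length L = Σ p_i × l_i = 1.5517 bits
Entropy H = 1.3584 bits
Efficiency η = H/L × 100% = 87.54%


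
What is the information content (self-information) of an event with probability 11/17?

Information content I(x) = -log₂(p(x))
I = -log₂(11/17) = -log₂(0.6471)
I = 0.6280 bits


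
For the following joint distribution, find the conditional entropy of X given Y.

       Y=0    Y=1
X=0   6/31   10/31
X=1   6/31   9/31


H(X|Y) = Σ_y p(y) H(X|Y=y)
  p(Y=0) = 12/31, H(X|Y=0) = 1.0000
  p(Y=1) = 19/31, H(X|Y=1) = 0.9980
H(X|Y) = 0.3871×1.0000 + 0.6129×0.9980 = 0.9988 bits


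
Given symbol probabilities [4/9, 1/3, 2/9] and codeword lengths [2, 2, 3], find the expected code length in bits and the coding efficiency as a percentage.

Average length L = Σ p_i × l_i = 2.2222 bits
Entropy H = 1.5305 bits
Efficiency η = H/L × 100% = 68.87%


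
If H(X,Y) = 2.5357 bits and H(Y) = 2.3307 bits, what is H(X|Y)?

Chain rule: H(X,Y) = H(X|Y) + H(Y)
H(X|Y) = H(X,Y) - H(Y) = 2.5357 - 2.3307 = 0.205 bits


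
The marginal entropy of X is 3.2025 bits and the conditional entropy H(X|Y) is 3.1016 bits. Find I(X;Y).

I(X;Y) = H(X) - H(X|Y)
I(X;Y) = 3.2025 - 3.1016 = 0.1009 bits


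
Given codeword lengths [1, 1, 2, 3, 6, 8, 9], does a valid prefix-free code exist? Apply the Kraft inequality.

Kraft inequality: Σ 2^(-l_i) ≤ 1 for prefix-free code
Calculating: 2^(-1) + 2^(-1) + 2^(-2) + 2^(-3) + 2^(-6) + 2^(-8) + 2^(-9)
= 0.5 + 0.5 + 0.25 + 0.125 + 0.015625 + 0.00390625 + 0.001953125
= 1.3965
Since 1.3965 > 1, prefix-free code does not exist


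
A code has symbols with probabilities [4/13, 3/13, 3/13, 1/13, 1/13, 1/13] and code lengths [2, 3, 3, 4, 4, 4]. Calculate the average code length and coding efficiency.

Average length L = Σ p_i × l_i = 2.9231 bits
Entropy H = 2.3535 bits
Efficiency η = H/L × 100% = 80.52%


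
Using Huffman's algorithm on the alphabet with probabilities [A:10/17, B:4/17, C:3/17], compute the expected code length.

Huffman tree construction:
Combine smallest probabilities repeatedly
Resulting codes:
  A: 1 (length 1)
  B: 01 (length 2)
  C: 00 (length 2)
Average length = Σ p(s) × length(s) = 1.4118 bits


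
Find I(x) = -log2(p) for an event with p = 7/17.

Information content I(x) = -log₂(p(x))
I = -log₂(7/17) = -log₂(0.4118)
I = 1.2801 bits


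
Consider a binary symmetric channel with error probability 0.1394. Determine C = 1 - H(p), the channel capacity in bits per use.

For BSC with error probability p:
C = 1 - H(p) where H(p) is binary entropy
H(0.1394) = -0.1394 × log₂(0.1394) - 0.8606 × log₂(0.8606)
H(p) = 0.5827
C = 1 - 0.5827 = 0.4173 bits/use


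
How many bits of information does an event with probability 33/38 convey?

Information content I(x) = -log₂(p(x))
I = -log₂(33/38) = -log₂(0.8684)
I = 0.2035 bits


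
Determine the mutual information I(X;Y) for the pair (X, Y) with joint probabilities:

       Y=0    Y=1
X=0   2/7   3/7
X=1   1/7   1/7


H(X) = 0.8631, H(Y) = 0.9852, H(X,Y) = 1.8424
I(X;Y) = H(X) + H(Y) - H(X,Y) = 0.0060 bits


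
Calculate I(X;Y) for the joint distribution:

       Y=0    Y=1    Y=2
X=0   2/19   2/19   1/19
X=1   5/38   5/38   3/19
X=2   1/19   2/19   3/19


H(X) = 1.5574, H(Y) = 1.5779, H(X,Y) = 3.0837
I(X;Y) = H(X) + H(Y) - H(X,Y) = 0.0515 bits


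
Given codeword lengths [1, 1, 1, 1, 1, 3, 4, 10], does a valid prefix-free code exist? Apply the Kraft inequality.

Kraft inequality: Σ 2^(-l_i) ≤ 1 for prefix-free code
Calculating: 2^(-1) + 2^(-1) + 2^(-1) + 2^(-1) + 2^(-1) + 2^(-3) + 2^(-4) + 2^(-10)
= 0.5 + 0.5 + 0.5 + 0.5 + 0.5 + 0.125 + 0.0625 + 0.0009765625
= 2.6885
Since 2.6885 > 1, prefix-free code does not exist


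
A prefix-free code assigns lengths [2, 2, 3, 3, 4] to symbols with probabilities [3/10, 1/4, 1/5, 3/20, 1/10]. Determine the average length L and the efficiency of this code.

Average length L = Σ p_i × l_i = 2.5500 bits
Entropy H = 2.2282 bits
Efficiency η = H/L × 100% = 87.38%


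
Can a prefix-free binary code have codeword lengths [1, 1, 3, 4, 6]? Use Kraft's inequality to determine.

Kraft inequality: Σ 2^(-l_i) ≤ 1 for prefix-free code
Calculating: 2^(-1) + 2^(-1) + 2^(-3) + 2^(-4) + 2^(-6)
= 0.5 + 0.5 + 0.125 + 0.0625 + 0.015625
= 1.2031
Since 1.2031 > 1, prefix-free code does not exist


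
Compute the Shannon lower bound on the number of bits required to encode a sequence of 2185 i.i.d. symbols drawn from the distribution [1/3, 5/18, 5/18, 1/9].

Entropy H = 1.9072 bits/symbol
Minimum bits = H × n = 1.9072 × 2185
= 4167.23 bits


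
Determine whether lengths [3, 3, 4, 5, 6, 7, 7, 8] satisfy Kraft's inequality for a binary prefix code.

Kraft inequality: Σ 2^(-l_i) ≤ 1 for prefix-free code
Calculating: 2^(-3) + 2^(-3) + 2^(-4) + 2^(-5) + 2^(-6) + 2^(-7) + 2^(-7) + 2^(-8)
= 0.125 + 0.125 + 0.0625 + 0.03125 + 0.015625 + 0.0078125 + 0.0078125 + 0.00390625
= 0.3789
Since 0.3789 ≤ 1, prefix-free code exists


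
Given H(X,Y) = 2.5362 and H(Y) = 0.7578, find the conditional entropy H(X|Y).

Chain rule: H(X,Y) = H(X|Y) + H(Y)
H(X|Y) = H(X,Y) - H(Y) = 2.5362 - 0.7578 = 1.7784 bits


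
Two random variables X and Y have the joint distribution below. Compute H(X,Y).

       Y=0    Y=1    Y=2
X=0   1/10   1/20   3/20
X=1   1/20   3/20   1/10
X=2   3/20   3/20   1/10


H(X,Y) = -Σ p(x,y) log₂ p(x,y)
  p(0,0)=1/10: -0.1000 × log₂(0.1000) = 0.3322
  p(0,1)=1/20: -0.0500 × log₂(0.0500) = 0.2161
  p(0,2)=3/20: -0.1500 × log₂(0.1500) = 0.4105
  p(1,0)=1/20: -0.0500 × log₂(0.0500) = 0.2161
  p(1,1)=3/20: -0.1500 × log₂(0.1500) = 0.4105
  p(1,2)=1/10: -0.1000 × log₂(0.1000) = 0.3322
  p(2,0)=3/20: -0.1500 × log₂(0.1500) = 0.4105
  p(2,1)=3/20: -0.1500 × log₂(0.1500) = 0.4105
  p(2,2)=1/10: -0.1000 × log₂(0.1000) = 0.3322
H(X,Y) = 3.0710 bits


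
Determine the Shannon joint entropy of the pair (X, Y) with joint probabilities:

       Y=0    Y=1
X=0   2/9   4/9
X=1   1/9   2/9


H(X,Y) = -Σ p(x,y) log₂ p(x,y)
  p(0,0)=2/9: -0.2222 × log₂(0.2222) = 0.4822
  p(0,1)=4/9: -0.4444 × log₂(0.4444) = 0.5200
  p(1,0)=1/9: -0.1111 × log₂(0.1111) = 0.3522
  p(1,1)=2/9: -0.2222 × log₂(0.2222) = 0.4822
H(X,Y) = 1.8366 bits


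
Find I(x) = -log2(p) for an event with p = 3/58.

Information content I(x) = -log₂(p(x))
I = -log₂(3/58) = -log₂(0.0517)
I = 4.2730 bits


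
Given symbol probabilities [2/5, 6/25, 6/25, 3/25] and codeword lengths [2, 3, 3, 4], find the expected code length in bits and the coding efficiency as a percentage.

Average length L = Σ p_i × l_i = 2.7200 bits
Entropy H = 1.8841 bits
Efficiency η = H/L × 100% = 69.27%


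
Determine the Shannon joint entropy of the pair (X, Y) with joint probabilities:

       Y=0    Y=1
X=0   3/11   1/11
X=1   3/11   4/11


H(X,Y) = -Σ p(x,y) log₂ p(x,y)
  p(0,0)=3/11: -0.2727 × log₂(0.2727) = 0.5112
  p(0,1)=1/11: -0.0909 × log₂(0.0909) = 0.3145
  p(1,0)=3/11: -0.2727 × log₂(0.2727) = 0.5112
  p(1,1)=4/11: -0.3636 × log₂(0.3636) = 0.5307
H(X,Y) = 1.8676 bits


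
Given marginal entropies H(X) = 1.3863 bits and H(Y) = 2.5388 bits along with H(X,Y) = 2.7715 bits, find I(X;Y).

I(X;Y) = H(X) + H(Y) - H(X,Y)
I(X;Y) = 1.3863 + 2.5388 - 2.7715 = 1.1536 bits


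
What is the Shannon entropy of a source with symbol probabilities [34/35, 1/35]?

H(X) = -Σ p(x) log₂ p(x)
  -34/35 × log₂(34/35) = 0.0406
  -1/35 × log₂(1/35) = 0.1466
H(X) = 0.1872 bits


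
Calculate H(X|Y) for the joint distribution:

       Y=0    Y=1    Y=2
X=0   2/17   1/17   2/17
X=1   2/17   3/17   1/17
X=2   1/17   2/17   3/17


H(X|Y) = Σ_y p(y) H(X|Y=y)
  p(Y=0) = 5/17, H(X|Y=0) = 1.5219
  p(Y=1) = 6/17, H(X|Y=1) = 1.4591
  p(Y=2) = 6/17, H(X|Y=2) = 1.4591
H(X|Y) = 0.2941×1.5219 + 0.3529×1.4591 + 0.3529×1.4591 = 1.4776 bits


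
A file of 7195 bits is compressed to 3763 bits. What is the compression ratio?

Compression ratio = Original / Compressed
= 7195 / 3763 = 1.91:1


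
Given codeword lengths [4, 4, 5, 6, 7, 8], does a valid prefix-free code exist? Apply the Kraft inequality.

Kraft inequality: Σ 2^(-l_i) ≤ 1 for prefix-free code
Calculating: 2^(-4) + 2^(-4) + 2^(-5) + 2^(-6) + 2^(-7) + 2^(-8)
= 0.0625 + 0.0625 + 0.03125 + 0.015625 + 0.0078125 + 0.00390625
= 0.1836
Since 0.1836 ≤ 1, prefix-free code exists


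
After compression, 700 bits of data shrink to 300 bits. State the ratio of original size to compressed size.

Compression ratio = Original / Compressed
= 700 / 300 = 2.33:1


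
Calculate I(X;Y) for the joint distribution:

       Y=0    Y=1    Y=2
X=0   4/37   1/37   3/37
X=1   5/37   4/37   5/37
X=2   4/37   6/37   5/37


H(X) = 1.5363, H(Y) = 1.5807, H(X,Y) = 3.0718
I(X;Y) = H(X) + H(Y) - H(X,Y) = 0.0452 bits


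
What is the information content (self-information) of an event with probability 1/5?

Information content I(x) = -log₂(p(x))
I = -log₂(1/5) = -log₂(0.2000)
I = 2.3219 bits


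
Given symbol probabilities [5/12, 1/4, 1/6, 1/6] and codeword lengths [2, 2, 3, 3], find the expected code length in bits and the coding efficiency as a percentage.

Average length L = Σ p_i × l_i = 2.3333 bits
Entropy H = 1.8879 bits
Efficiency η = H/L × 100% = 80.91%


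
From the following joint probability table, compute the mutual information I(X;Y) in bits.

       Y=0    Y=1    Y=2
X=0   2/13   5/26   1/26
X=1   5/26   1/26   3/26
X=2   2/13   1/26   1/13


H(X) = 1.5697, H(Y) = 1.4979, H(X,Y) = 2.9322
I(X;Y) = H(X) + H(Y) - H(X,Y) = 0.1353 bits


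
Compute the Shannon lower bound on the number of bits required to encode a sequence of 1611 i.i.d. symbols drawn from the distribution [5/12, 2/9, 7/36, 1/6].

Entropy H = 1.8987 bits/symbol
Minimum bits = H × n = 1.8987 × 1611
= 3058.78 bits


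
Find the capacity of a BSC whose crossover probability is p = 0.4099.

For BSC with error probability p:
C = 1 - H(p) where H(p) is binary entropy
H(0.4099) = -0.4099 × log₂(0.4099) - 0.5901 × log₂(0.5901)
H(p) = 0.9764
C = 1 - 0.9764 = 0.0236 bits/use


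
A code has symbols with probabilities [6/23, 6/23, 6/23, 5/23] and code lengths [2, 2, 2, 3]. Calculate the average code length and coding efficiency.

Average length L = Σ p_i × l_i = 2.2174 bits
Entropy H = 1.9958 bits
Efficiency η = H/L × 100% = 90.01%


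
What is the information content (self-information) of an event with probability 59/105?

Information content I(x) = -log₂(p(x))
I = -log₂(59/105) = -log₂(0.5619)
I = 0.8316 bits


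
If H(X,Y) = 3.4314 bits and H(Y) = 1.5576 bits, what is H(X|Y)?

Chain rule: H(X,Y) = H(X|Y) + H(Y)
H(X|Y) = H(X,Y) - H(Y) = 3.4314 - 1.5576 = 1.8738 bits


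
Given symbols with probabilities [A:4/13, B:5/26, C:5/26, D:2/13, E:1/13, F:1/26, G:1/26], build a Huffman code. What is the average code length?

Huffman tree construction:
Combine smallest probabilities repeatedly
Resulting codes:
  A: 10 (length 2)
  B: 00 (length 2)
  C: 01 (length 2)
  D: 110 (length 3)
  E: 1110 (length 4)
  F: 11110 (length 5)
  G: 11111 (length 5)
Average length = Σ p(s) × length(s) = 2.5385 bits


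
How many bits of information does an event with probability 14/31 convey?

Information content I(x) = -log₂(p(x))
I = -log₂(14/31) = -log₂(0.4516)
I = 1.1468 bits


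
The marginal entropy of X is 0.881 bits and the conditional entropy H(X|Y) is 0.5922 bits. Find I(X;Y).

I(X;Y) = H(X) - H(X|Y)
I(X;Y) = 0.881 - 0.5922 = 0.2888 bits


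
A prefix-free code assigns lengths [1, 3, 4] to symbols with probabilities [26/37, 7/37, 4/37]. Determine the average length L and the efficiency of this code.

Average length L = Σ p_i × l_i = 1.7027 bits
Entropy H = 1.1591 bits
Efficiency η = H/L × 100% = 68.07%


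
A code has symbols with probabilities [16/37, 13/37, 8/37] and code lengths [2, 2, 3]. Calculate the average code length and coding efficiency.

Average length L = Σ p_i × l_i = 2.2162 bits
Entropy H = 1.5309 bits
Efficiency η = H/L × 100% = 69.08%


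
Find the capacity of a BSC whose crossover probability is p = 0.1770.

For BSC with error probability p:
C = 1 - H(p) where H(p) is binary entropy
H(0.1770) = -0.1770 × log₂(0.1770) - 0.8230 × log₂(0.8230)
H(p) = 0.6735
C = 1 - 0.6735 = 0.3265 bits/use


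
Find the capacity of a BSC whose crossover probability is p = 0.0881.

For BSC with error probability p:
C = 1 - H(p) where H(p) is binary entropy
H(0.0881) = -0.0881 × log₂(0.0881) - 0.9119 × log₂(0.9119)
H(p) = 0.4301
C = 1 - 0.4301 = 0.5699 bits/use


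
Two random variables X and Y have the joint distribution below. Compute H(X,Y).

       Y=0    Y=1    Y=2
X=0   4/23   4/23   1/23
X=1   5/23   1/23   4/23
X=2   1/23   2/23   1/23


H(X,Y) = -Σ p(x,y) log₂ p(x,y)
  p(0,0)=4/23: -0.1739 × log₂(0.1739) = 0.4389
  p(0,1)=4/23: -0.1739 × log₂(0.1739) = 0.4389
  p(0,2)=1/23: -0.0435 × log₂(0.0435) = 0.1967
  p(1,0)=5/23: -0.2174 × log₂(0.2174) = 0.4786
  p(1,1)=1/23: -0.0435 × log₂(0.0435) = 0.1967
  p(1,2)=4/23: -0.1739 × log₂(0.1739) = 0.4389
  p(2,0)=1/23: -0.0435 × log₂(0.0435) = 0.1967
  p(2,1)=2/23: -0.0870 × log₂(0.0870) = 0.3064
  p(2,2)=1/23: -0.0435 × log₂(0.0435) = 0.1967
H(X,Y) = 2.8884 bits


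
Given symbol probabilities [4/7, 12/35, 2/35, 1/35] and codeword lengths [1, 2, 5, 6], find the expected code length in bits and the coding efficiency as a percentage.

Average length L = Σ p_i × l_i = 1.7143 bits
Entropy H = 1.3733 bits
Efficiency η = H/L × 100% = 80.11%


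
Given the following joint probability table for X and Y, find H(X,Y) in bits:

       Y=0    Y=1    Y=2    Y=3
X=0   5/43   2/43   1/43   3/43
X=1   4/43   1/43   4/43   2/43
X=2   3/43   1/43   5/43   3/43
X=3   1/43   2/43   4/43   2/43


H(X,Y) = -Σ p(x,y) log₂ p(x,y)
  p(0,0)=5/43: -0.1163 × log₂(0.1163) = 0.3610
  p(0,1)=2/43: -0.0465 × log₂(0.0465) = 0.2059
  p(0,2)=1/43: -0.0233 × log₂(0.0233) = 0.1262
  p(0,3)=3/43: -0.0698 × log₂(0.0698) = 0.2680
  p(1,0)=4/43: -0.0930 × log₂(0.0930) = 0.3187
  p(1,1)=1/43: -0.0233 × log₂(0.0233) = 0.1262
  p(1,2)=4/43: -0.0930 × log₂(0.0930) = 0.3187
  p(1,3)=2/43: -0.0465 × log₂(0.0465) = 0.2059
  p(2,0)=3/43: -0.0698 × log₂(0.0698) = 0.2680
  p(2,1)=1/43: -0.0233 × log₂(0.0233) = 0.1262
  p(2,2)=5/43: -0.1163 × log₂(0.1163) = 0.3610
  p(2,3)=3/43: -0.0698 × log₂(0.0698) = 0.2680
  p(3,0)=1/43: -0.0233 × log₂(0.0233) = 0.1262
  p(3,1)=2/43: -0.0465 × log₂(0.0465) = 0.2059
  p(3,2)=4/43: -0.0930 × log₂(0.0930) = 0.3187
  p(3,3)=2/43: -0.0465 × log₂(0.0465) = 0.2059
H(X,Y) = 3.8104 bits


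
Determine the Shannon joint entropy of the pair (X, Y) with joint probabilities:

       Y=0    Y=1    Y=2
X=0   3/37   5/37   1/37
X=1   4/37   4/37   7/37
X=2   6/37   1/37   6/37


H(X,Y) = -Σ p(x,y) log₂ p(x,y)
  p(0,0)=3/37: -0.0811 × log₂(0.0811) = 0.2939
  p(0,1)=5/37: -0.1351 × log₂(0.1351) = 0.3902
  p(0,2)=1/37: -0.0270 × log₂(0.0270) = 0.1408
  p(1,0)=4/37: -0.1081 × log₂(0.1081) = 0.3470
  p(1,1)=4/37: -0.1081 × log₂(0.1081) = 0.3470
  p(1,2)=7/37: -0.1892 × log₂(0.1892) = 0.4545
  p(2,0)=6/37: -0.1622 × log₂(0.1622) = 0.4256
  p(2,1)=1/37: -0.0270 × log₂(0.0270) = 0.1408
  p(2,2)=6/37: -0.1622 × log₂(0.1622) = 0.4256
H(X,Y) = 2.9652 bits


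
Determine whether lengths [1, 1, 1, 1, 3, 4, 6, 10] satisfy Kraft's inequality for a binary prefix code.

Kraft inequality: Σ 2^(-l_i) ≤ 1 for prefix-free code
Calculating: 2^(-1) + 2^(-1) + 2^(-1) + 2^(-1) + 2^(-3) + 2^(-4) + 2^(-6) + 2^(-10)
= 0.5 + 0.5 + 0.5 + 0.5 + 0.125 + 0.0625 + 0.015625 + 0.0009765625
= 2.2041
Since 2.2041 > 1, prefix-free code does not exist


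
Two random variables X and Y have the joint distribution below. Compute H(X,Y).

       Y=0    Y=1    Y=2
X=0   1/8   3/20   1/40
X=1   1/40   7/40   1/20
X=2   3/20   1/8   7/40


H(X,Y) = -Σ p(x,y) log₂ p(x,y)
  p(0,0)=1/8: -0.1250 × log₂(0.1250) = 0.3750
  p(0,1)=3/20: -0.1500 × log₂(0.1500) = 0.4105
  p(0,2)=1/40: -0.0250 × log₂(0.0250) = 0.1330
  p(1,0)=1/40: -0.0250 × log₂(0.0250) = 0.1330
  p(1,1)=7/40: -0.1750 × log₂(0.1750) = 0.4401
  p(1,2)=1/20: -0.0500 × log₂(0.0500) = 0.2161
  p(2,0)=3/20: -0.1500 × log₂(0.1500) = 0.4105
  p(2,1)=1/8: -0.1250 × log₂(0.1250) = 0.3750
  p(2,2)=7/40: -0.1750 × log₂(0.1750) = 0.4401
H(X,Y) = 2.9334 bits


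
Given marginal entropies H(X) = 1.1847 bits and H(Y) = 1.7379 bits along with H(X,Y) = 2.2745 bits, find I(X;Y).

I(X;Y) = H(X) + H(Y) - H(X,Y)
I(X;Y) = 1.1847 + 1.7379 - 2.2745 = 0.6481 bits


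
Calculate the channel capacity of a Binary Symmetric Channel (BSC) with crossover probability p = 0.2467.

For BSC with error probability p:
C = 1 - H(p) where H(p) is binary entropy
H(0.2467) = -0.2467 × log₂(0.2467) - 0.7533 × log₂(0.7533)
H(p) = 0.8060
C = 1 - 0.8060 = 0.1940 bits/use


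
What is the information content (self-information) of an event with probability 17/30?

Information content I(x) = -log₂(p(x))
I = -log₂(17/30) = -log₂(0.5667)
I = 0.8194 bits


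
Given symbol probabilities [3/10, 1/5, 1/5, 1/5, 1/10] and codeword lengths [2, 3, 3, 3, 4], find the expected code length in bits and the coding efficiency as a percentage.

Average length L = Σ p_i × l_i = 2.8000 bits
Entropy H = 2.2464 bits
Efficiency η = H/L × 100% = 80.23%


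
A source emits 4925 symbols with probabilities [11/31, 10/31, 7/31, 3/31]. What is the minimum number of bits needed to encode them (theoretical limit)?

Entropy H = 1.8678 bits/symbol
Minimum bits = H × n = 1.8678 × 4925
= 9198.74 bits


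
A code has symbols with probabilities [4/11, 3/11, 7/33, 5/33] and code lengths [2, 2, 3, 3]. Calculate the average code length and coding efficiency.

Average length L = Σ p_i × l_i = 2.3636 bits
Entropy H = 1.9289 bits
Efficiency η = H/L × 100% = 81.61%


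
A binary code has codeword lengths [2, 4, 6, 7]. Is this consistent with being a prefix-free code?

Kraft inequality: Σ 2^(-l_i) ≤ 1 for prefix-free code
Calculating: 2^(-2) + 2^(-4) + 2^(-6) + 2^(-7)
= 0.25 + 0.0625 + 0.015625 + 0.0078125
= 0.3359
Since 0.3359 ≤ 1, prefix-free code exists


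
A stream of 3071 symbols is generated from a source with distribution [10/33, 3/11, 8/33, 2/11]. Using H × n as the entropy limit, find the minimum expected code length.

Entropy H = 1.9760 bits/symbol
Minimum bits = H × n = 1.9760 × 3071
= 6068.17 bits


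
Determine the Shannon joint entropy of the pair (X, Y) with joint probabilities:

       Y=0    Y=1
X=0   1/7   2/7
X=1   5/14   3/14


H(X,Y) = -Σ p(x,y) log₂ p(x,y)
  p(0,0)=1/7: -0.1429 × log₂(0.1429) = 0.4011
  p(0,1)=2/7: -0.2857 × log₂(0.2857) = 0.5164
  p(1,0)=5/14: -0.3571 × log₂(0.3571) = 0.5305
  p(1,1)=3/14: -0.2143 × log₂(0.2143) = 0.4762
H(X,Y) = 1.9242 bits


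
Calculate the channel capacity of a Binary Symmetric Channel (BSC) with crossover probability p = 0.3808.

For BSC with error probability p:
C = 1 - H(p) where H(p) is binary entropy
H(0.3808) = -0.3808 × log₂(0.3808) - 0.6192 × log₂(0.6192)
H(p) = 0.9586
C = 1 - 0.9586 = 0.0414 bits/use


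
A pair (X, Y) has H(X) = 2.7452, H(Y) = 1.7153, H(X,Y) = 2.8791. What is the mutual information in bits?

I(X;Y) = H(X) + H(Y) - H(X,Y)
I(X;Y) = 2.7452 + 1.7153 - 2.8791 = 1.5814 bits


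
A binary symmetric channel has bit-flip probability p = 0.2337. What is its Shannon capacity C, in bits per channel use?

For BSC with error probability p:
C = 1 - H(p) where H(p) is binary entropy
H(0.2337) = -0.2337 × log₂(0.2337) - 0.7663 × log₂(0.7663)
H(p) = 0.7844
C = 1 - 0.7844 = 0.2156 bits/use


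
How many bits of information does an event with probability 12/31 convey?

Information content I(x) = -log₂(p(x))
I = -log₂(12/31) = -log₂(0.3871)
I = 1.3692 bits


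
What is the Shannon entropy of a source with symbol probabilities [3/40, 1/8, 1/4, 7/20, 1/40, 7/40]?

H(X) = -Σ p(x) log₂ p(x)
  -3/40 × log₂(3/40) = 0.2803
  -1/8 × log₂(1/8) = 0.3750
  -1/4 × log₂(1/4) = 0.5000
  -7/20 × log₂(7/20) = 0.5301
  -1/40 × log₂(1/40) = 0.1330
  -7/40 × log₂(7/40) = 0.4401
H(X) = 2.2585 bits


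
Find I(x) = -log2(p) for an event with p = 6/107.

Information content I(x) = -log₂(p(x))
I = -log₂(6/107) = -log₂(0.0561)
I = 4.1565 bits


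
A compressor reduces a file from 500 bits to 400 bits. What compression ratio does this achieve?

Compression ratio = Original / Compressed
= 500 / 400 = 1.25:1


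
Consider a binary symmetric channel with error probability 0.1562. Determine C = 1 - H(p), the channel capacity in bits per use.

For BSC with error probability p:
C = 1 - H(p) where H(p) is binary entropy
H(0.1562) = -0.1562 × log₂(0.1562) - 0.8438 × log₂(0.8438)
H(p) = 0.6251
C = 1 - 0.6251 = 0.3749 bits/use


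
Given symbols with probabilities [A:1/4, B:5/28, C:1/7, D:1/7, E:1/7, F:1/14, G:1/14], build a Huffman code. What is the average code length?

Huffman tree construction:
Combine smallest probabilities repeatedly
Resulting codes:
  A: 01 (length 2)
  B: 00 (length 2)
  C: 100 (length 3)
  D: 101 (length 3)
  E: 110 (length 3)
  F: 1110 (length 4)
  G: 1111 (length 4)
Average length = Σ p(s) × length(s) = 2.7143 bits


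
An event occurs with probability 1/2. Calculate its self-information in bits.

Information content I(x) = -log₂(p(x))
I = -log₂(1/2) = -log₂(0.5000)
I = 1.0000 bits


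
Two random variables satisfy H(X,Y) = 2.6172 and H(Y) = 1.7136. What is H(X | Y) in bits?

Chain rule: H(X,Y) = H(X|Y) + H(Y)
H(X|Y) = H(X,Y) - H(Y) = 2.6172 - 1.7136 = 0.9036 bits


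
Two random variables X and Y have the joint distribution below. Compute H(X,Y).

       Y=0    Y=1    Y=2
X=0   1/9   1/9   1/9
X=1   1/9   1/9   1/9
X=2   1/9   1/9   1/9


H(X,Y) = -Σ p(x,y) log₂ p(x,y)
  p(0,0)=1/9: -0.1111 × log₂(0.1111) = 0.3522
  p(0,1)=1/9: -0.1111 × log₂(0.1111) = 0.3522
  p(0,2)=1/9: -0.1111 × log₂(0.1111) = 0.3522
  p(1,0)=1/9: -0.1111 × log₂(0.1111) = 0.3522
  p(1,1)=1/9: -0.1111 × log₂(0.1111) = 0.3522
  p(1,2)=1/9: -0.1111 × log₂(0.1111) = 0.3522
  p(2,0)=1/9: -0.1111 × log₂(0.1111) = 0.3522
  p(2,1)=1/9: -0.1111 × log₂(0.1111) = 0.3522
  p(2,2)=1/9: -0.1111 × log₂(0.1111) = 0.3522
H(X,Y) = 3.1699 bits


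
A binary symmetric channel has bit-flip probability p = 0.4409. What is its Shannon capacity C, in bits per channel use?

For BSC with error probability p:
C = 1 - H(p) where H(p) is binary entropy
H(0.4409) = -0.4409 × log₂(0.4409) - 0.5591 × log₂(0.5591)
H(p) = 0.9899
C = 1 - 0.9899 = 0.0101 bits/use


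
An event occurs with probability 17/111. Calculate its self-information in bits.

Information content I(x) = -log₂(p(x))
I = -log₂(17/111) = -log₂(0.1532)
I = 2.7070 bits


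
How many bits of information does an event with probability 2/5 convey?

Information content I(x) = -log₂(p(x))
I = -log₂(2/5) = -log₂(0.4000)
I = 1.3219 bits


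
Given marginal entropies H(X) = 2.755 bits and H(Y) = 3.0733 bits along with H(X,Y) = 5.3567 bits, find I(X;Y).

I(X;Y) = H(X) + H(Y) - H(X,Y)
I(X;Y) = 2.755 + 3.0733 - 5.3567 = 0.4716 bits


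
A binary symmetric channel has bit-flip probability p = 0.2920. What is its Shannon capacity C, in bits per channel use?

For BSC with error probability p:
C = 1 - H(p) where H(p) is binary entropy
H(0.2920) = -0.2920 × log₂(0.2920) - 0.7080 × log₂(0.7080)
H(p) = 0.8713
C = 1 - 0.8713 = 0.1287 bits/use


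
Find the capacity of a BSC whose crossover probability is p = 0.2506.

For BSC with error probability p:
C = 1 - H(p) where H(p) is binary entropy
H(0.2506) = -0.2506 × log₂(0.2506) - 0.7494 × log₂(0.7494)
H(p) = 0.8122
C = 1 - 0.8122 = 0.1878 bits/use


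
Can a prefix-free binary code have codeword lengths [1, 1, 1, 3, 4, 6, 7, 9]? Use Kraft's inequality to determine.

Kraft inequality: Σ 2^(-l_i) ≤ 1 for prefix-free code
Calculating: 2^(-1) + 2^(-1) + 2^(-1) + 2^(-3) + 2^(-4) + 2^(-6) + 2^(-7) + 2^(-9)
= 0.5 + 0.5 + 0.5 + 0.125 + 0.0625 + 0.015625 + 0.0078125 + 0.001953125
= 1.7129
Since 1.7129 > 1, prefix-free code does not exist


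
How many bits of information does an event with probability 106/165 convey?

Information content I(x) = -log₂(p(x))
I = -log₂(106/165) = -log₂(0.6424)
I = 0.6384 bits


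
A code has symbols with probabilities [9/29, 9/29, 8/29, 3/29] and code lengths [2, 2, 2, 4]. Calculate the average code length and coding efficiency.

Average length L = Σ p_i × l_i = 2.2069 bits
Entropy H = 1.8989 bits
Efficiency η = H/L × 100% = 86.04%


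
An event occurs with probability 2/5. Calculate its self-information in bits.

Information content I(x) = -log₂(p(x))
I = -log₂(2/5) = -log₂(0.4000)
I = 1.3219 bits


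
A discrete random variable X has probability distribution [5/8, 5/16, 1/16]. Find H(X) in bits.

H(X) = -Σ p(x) log₂ p(x)
  -5/8 × log₂(5/8) = 0.4238
  -5/16 × log₂(5/16) = 0.5244
  -1/16 × log₂(1/16) = 0.2500
H(X) = 1.1982 bits


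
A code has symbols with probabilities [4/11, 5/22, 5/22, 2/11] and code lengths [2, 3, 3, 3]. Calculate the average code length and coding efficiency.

Average length L = Σ p_i × l_i = 2.6364 bits
Entropy H = 1.9495 bits
Efficiency η = H/L × 100% = 73.95%


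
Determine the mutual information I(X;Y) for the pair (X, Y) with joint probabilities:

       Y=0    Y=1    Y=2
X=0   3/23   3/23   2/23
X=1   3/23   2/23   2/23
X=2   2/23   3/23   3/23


H(X) = 1.5822, H(Y) = 1.5822, H(X,Y) = 3.1421
I(X;Y) = H(X) + H(Y) - H(X,Y) = 0.0223 bits


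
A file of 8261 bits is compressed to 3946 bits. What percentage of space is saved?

Space savings = (1 - Compressed/Original) × 100%
= (1 - 3946/8261) × 100%
= 52.23%


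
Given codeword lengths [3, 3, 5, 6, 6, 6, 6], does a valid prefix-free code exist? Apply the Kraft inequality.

Kraft inequality: Σ 2^(-l_i) ≤ 1 for prefix-free code
Calculating: 2^(-3) + 2^(-3) + 2^(-5) + 2^(-6) + 2^(-6) + 2^(-6) + 2^(-6)
= 0.125 + 0.125 + 0.03125 + 0.015625 + 0.015625 + 0.015625 + 0.015625
= 0.3438
Since 0.3438 ≤ 1, prefix-free code exists


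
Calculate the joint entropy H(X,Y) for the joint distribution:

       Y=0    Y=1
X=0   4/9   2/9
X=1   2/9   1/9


H(X,Y) = -Σ p(x,y) log₂ p(x,y)
  p(0,0)=4/9: -0.4444 × log₂(0.4444) = 0.5200
  p(0,1)=2/9: -0.2222 × log₂(0.2222) = 0.4822
  p(1,0)=2/9: -0.2222 × log₂(0.2222) = 0.4822
  p(1,1)=1/9: -0.1111 × log₂(0.1111) = 0.3522
H(X,Y) = 1.8366 bits


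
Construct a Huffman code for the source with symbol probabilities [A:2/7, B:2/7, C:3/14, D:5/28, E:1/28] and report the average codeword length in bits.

Huffman tree construction:
Combine smallest probabilities repeatedly
Resulting codes:
  A: 10 (length 2)
  B: 11 (length 2)
  C: 00 (length 2)
  D: 011 (length 3)
  E: 010 (length 3)
Average length = Σ p(s) × length(s) = 2.2143 bits


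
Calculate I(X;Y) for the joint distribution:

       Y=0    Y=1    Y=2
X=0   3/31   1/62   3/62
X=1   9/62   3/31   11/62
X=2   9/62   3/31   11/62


H(X) = 1.4761, H(Y) = 1.5310, H(X,Y) = 2.9792
I(X;Y) = H(X) + H(Y) - H(X,Y) = 0.0279 bits


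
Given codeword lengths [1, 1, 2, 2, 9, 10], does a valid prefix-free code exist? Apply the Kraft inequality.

Kraft inequality: Σ 2^(-l_i) ≤ 1 for prefix-free code
Calculating: 2^(-1) + 2^(-1) + 2^(-2) + 2^(-2) + 2^(-9) + 2^(-10)
= 0.5 + 0.5 + 0.25 + 0.25 + 0.001953125 + 0.0009765625
= 1.5029
Since 1.5029 > 1, prefix-free code does not exist


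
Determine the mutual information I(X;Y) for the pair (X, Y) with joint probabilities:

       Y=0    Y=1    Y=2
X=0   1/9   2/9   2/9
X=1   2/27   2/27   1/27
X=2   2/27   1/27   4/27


H(X) = 1.4266, H(Y) = 1.5610, H(X,Y) = 2.9114
I(X;Y) = H(X) + H(Y) - H(X,Y) = 0.0762 bits


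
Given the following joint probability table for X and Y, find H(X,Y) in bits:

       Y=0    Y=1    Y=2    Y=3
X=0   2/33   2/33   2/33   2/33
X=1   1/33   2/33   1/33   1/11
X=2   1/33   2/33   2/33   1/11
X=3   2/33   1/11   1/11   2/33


H(X,Y) = -Σ p(x,y) log₂ p(x,y)
  p(0,0)=2/33: -0.0606 × log₂(0.0606) = 0.2451
  p(0,1)=2/33: -0.0606 × log₂(0.0606) = 0.2451
  p(0,2)=2/33: -0.0606 × log₂(0.0606) = 0.2451
  p(0,3)=2/33: -0.0606 × log₂(0.0606) = 0.2451
  p(1,0)=1/33: -0.0303 × log₂(0.0303) = 0.1529
  p(1,1)=2/33: -0.0606 × log₂(0.0606) = 0.2451
  p(1,2)=1/33: -0.0303 × log₂(0.0303) = 0.1529
  p(1,3)=1/11: -0.0909 × log₂(0.0909) = 0.3145
  p(2,0)=1/33: -0.0303 × log₂(0.0303) = 0.1529
  p(2,1)=2/33: -0.0606 × log₂(0.0606) = 0.2451
  p(2,2)=2/33: -0.0606 × log₂(0.0606) = 0.2451
  p(2,3)=1/11: -0.0909 × log₂(0.0909) = 0.3145
  p(3,0)=2/33: -0.0606 × log₂(0.0606) = 0.2451
  p(3,1)=1/11: -0.0909 × log₂(0.0909) = 0.3145
  p(3,2)=1/11: -0.0909 × log₂(0.0909) = 0.3145
  p(3,3)=2/33: -0.0606 × log₂(0.0606) = 0.2451
H(X,Y) = 3.9226 bits


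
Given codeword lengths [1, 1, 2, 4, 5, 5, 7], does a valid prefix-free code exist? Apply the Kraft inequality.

Kraft inequality: Σ 2^(-l_i) ≤ 1 for prefix-free code
Calculating: 2^(-1) + 2^(-1) + 2^(-2) + 2^(-4) + 2^(-5) + 2^(-5) + 2^(-7)
= 0.5 + 0.5 + 0.25 + 0.0625 + 0.03125 + 0.03125 + 0.0078125
= 1.3828
Since 1.3828 > 1, prefix-free code does not exist


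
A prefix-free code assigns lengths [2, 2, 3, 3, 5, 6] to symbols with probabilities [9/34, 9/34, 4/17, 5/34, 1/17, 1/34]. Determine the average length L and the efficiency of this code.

Average length L = Σ p_i × l_i = 2.6765 bits
Entropy H = 2.3031 bits
Efficiency η = H/L × 100% = 86.05%


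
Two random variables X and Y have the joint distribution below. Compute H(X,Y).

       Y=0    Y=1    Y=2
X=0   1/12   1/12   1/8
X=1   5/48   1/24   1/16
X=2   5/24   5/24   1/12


H(X,Y) = -Σ p(x,y) log₂ p(x,y)
  p(0,0)=1/12: -0.0833 × log₂(0.0833) = 0.2987
  p(0,1)=1/12: -0.0833 × log₂(0.0833) = 0.2987
  p(0,2)=1/8: -0.1250 × log₂(0.1250) = 0.3750
  p(1,0)=5/48: -0.1042 × log₂(0.1042) = 0.3399
  p(1,1)=1/24: -0.0417 × log₂(0.0417) = 0.1910
  p(1,2)=1/16: -0.0625 × log₂(0.0625) = 0.2500
  p(2,0)=5/24: -0.2083 × log₂(0.2083) = 0.4715
  p(2,1)=5/24: -0.2083 × log₂(0.2083) = 0.4715
  p(2,2)=1/12: -0.0833 × log₂(0.0833) = 0.2987
H(X,Y) = 2.9951 bits


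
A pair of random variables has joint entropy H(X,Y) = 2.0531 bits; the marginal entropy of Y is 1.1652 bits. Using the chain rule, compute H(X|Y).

Chain rule: H(X,Y) = H(X|Y) + H(Y)
H(X|Y) = H(X,Y) - H(Y) = 2.0531 - 1.1652 = 0.8879 bits


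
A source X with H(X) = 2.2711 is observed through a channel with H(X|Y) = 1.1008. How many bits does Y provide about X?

I(X;Y) = H(X) - H(X|Y)
I(X;Y) = 2.2711 - 1.1008 = 1.1703 bits


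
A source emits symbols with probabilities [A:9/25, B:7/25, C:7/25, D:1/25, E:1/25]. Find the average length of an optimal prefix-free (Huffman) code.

Huffman tree construction:
Combine smallest probabilities repeatedly
Resulting codes:
  A: 11 (length 2)
  B: 01 (length 2)
  C: 10 (length 2)
  D: 000 (length 3)
  E: 001 (length 3)
Average length = Σ p(s) × length(s) = 2.0800 bits


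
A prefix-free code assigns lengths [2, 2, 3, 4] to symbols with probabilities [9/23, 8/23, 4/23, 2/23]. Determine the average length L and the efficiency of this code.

Average length L = Σ p_i × l_i = 2.3478 bits
Entropy H = 1.8049 bits
Efficiency η = H/L × 100% = 76.88%


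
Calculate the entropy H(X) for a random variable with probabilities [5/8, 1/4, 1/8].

H(X) = -Σ p(x) log₂ p(x)
  -5/8 × log₂(5/8) = 0.4238
  -1/4 × log₂(1/4) = 0.5000
  -1/8 × log₂(1/8) = 0.3750
H(X) = 1.2988 bits


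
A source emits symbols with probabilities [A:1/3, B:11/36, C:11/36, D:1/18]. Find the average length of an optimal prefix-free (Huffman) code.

Huffman tree construction:
Combine smallest probabilities repeatedly
Resulting codes:
  A: 11 (length 2)
  B: 01 (length 2)
  C: 10 (length 2)
  D: 00 (length 2)
Average length = Σ p(s) × length(s) = 2.0000 bits


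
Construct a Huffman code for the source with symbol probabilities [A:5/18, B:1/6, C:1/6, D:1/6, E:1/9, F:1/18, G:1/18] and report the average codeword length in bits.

Huffman tree construction:
Combine smallest probabilities repeatedly
Resulting codes:
  A: 10 (length 2)
  B: 110 (length 3)
  C: 111 (length 3)
  D: 00 (length 2)
  E: 010 (length 3)
  F: 0110 (length 4)
  G: 0111 (length 4)
Average length = Σ p(s) × length(s) = 2.6667 bits


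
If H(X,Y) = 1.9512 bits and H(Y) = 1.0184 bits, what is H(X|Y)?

Chain rule: H(X,Y) = H(X|Y) + H(Y)
H(X|Y) = H(X,Y) - H(Y) = 1.9512 - 1.0184 = 0.9328 bits


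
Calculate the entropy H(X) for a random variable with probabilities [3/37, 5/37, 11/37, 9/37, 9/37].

H(X) = -Σ p(x) log₂ p(x)
  -3/37 × log₂(3/37) = 0.2939
  -5/37 × log₂(5/37) = 0.3902
  -11/37 × log₂(11/37) = 0.5203
  -9/37 × log₂(9/37) = 0.4961
  -9/37 × log₂(9/37) = 0.4961
H(X) = 2.1966 bits


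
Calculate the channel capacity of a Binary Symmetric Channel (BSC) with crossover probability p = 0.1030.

For BSC with error probability p:
C = 1 - H(p) where H(p) is binary entropy
H(0.1030) = -0.1030 × log₂(0.1030) - 0.8970 × log₂(0.8970)
H(p) = 0.4784
C = 1 - 0.4784 = 0.5216 bits/use


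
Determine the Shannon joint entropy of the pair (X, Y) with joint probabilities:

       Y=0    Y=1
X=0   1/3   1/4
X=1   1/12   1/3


H(X,Y) = -Σ p(x,y) log₂ p(x,y)
  p(0,0)=1/3: -0.3333 × log₂(0.3333) = 0.5283
  p(0,1)=1/4: -0.2500 × log₂(0.2500) = 0.5000
  p(1,0)=1/12: -0.0833 × log₂(0.0833) = 0.2987
  p(1,1)=1/3: -0.3333 × log₂(0.3333) = 0.5283
H(X,Y) = 1.8554 bits


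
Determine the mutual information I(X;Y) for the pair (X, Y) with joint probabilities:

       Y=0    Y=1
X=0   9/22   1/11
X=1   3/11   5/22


H(X) = 1.0000, H(Y) = 0.9024, H(X,Y) = 1.8390
I(X;Y) = H(X) + H(Y) - H(X,Y) = 0.0634 bits


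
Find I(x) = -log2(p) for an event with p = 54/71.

Information content I(x) = -log₂(p(x))
I = -log₂(54/71) = -log₂(0.7606)
I = 0.3949 bits


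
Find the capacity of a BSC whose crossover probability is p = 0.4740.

For BSC with error probability p:
C = 1 - H(p) where H(p) is binary entropy
H(0.4740) = -0.4740 × log₂(0.4740) - 0.5260 × log₂(0.5260)
H(p) = 0.9980
C = 1 - 0.9980 = 0.0020 bits/use


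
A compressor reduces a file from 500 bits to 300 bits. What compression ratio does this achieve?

Compression ratio = Original / Compressed
= 500 / 300 = 1.67:1


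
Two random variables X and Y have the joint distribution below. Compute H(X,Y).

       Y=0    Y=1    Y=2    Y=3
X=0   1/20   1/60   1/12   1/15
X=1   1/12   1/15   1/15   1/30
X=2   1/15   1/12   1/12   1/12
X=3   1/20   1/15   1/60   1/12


H(X,Y) = -Σ p(x,y) log₂ p(x,y)
  p(0,0)=1/20: -0.0500 × log₂(0.0500) = 0.2161
  p(0,1)=1/60: -0.0167 × log₂(0.0167) = 0.0984
  p(0,2)=1/12: -0.0833 × log₂(0.0833) = 0.2987
  p(0,3)=1/15: -0.0667 × log₂(0.0667) = 0.2605
  p(1,0)=1/12: -0.0833 × log₂(0.0833) = 0.2987
  p(1,1)=1/15: -0.0667 × log₂(0.0667) = 0.2605
  p(1,2)=1/15: -0.0667 × log₂(0.0667) = 0.2605
  p(1,3)=1/30: -0.0333 × log₂(0.0333) = 0.1636
  p(2,0)=1/15: -0.0667 × log₂(0.0667) = 0.2605
  p(2,1)=1/12: -0.0833 × log₂(0.0833) = 0.2987
  p(2,2)=1/12: -0.0833 × log₂(0.0833) = 0.2987
  p(2,3)=1/12: -0.0833 × log₂(0.0833) = 0.2987
  p(3,0)=1/20: -0.0500 × log₂(0.0500) = 0.2161
  p(3,1)=1/15: -0.0667 × log₂(0.0667) = 0.2605
  p(3,2)=1/60: -0.0167 × log₂(0.0167) = 0.0984
  p(3,3)=1/12: -0.0833 × log₂(0.0833) = 0.2987
H(X,Y) = 3.8874 bits


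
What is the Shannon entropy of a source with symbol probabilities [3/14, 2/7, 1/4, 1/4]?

H(X) = -Σ p(x) log₂ p(x)
  -3/14 × log₂(3/14) = 0.4762
  -2/7 × log₂(2/7) = 0.5164
  -1/4 × log₂(1/4) = 0.5000
  -1/4 × log₂(1/4) = 0.5000
H(X) = 1.9926 bits


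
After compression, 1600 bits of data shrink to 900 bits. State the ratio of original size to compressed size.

Compression ratio = Original / Compressed
= 1600 / 900 = 1.78:1


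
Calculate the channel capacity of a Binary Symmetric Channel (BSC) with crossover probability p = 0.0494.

For BSC with error probability p:
C = 1 - H(p) where H(p) is binary entropy
H(0.0494) = -0.0494 × log₂(0.0494) - 0.9506 × log₂(0.9506)
H(p) = 0.2838
C = 1 - 0.2838 = 0.7162 bits/use


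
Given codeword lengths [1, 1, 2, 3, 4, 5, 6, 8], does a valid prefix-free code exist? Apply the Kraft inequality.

Kraft inequality: Σ 2^(-l_i) ≤ 1 for prefix-free code
Calculating: 2^(-1) + 2^(-1) + 2^(-2) + 2^(-3) + 2^(-4) + 2^(-5) + 2^(-6) + 2^(-8)
= 0.5 + 0.5 + 0.25 + 0.125 + 0.0625 + 0.03125 + 0.015625 + 0.00390625
= 1.4883
Since 1.4883 > 1, prefix-free code does not exist
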